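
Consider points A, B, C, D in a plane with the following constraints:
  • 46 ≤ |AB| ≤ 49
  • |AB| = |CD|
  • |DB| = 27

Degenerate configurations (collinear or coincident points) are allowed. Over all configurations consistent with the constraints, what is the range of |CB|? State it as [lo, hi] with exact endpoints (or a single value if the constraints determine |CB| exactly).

|CB| ∈ [19, 76]  (≈ [19.0000, 76.0000])

|AB| ∈ [46, 49]
|BD| ∈ {27}
|CD| ∈ [46, 49]
|AD| ∈ [19, 76]
|BC| ∈ [19, 76]
|AC| ∈ [0, 125]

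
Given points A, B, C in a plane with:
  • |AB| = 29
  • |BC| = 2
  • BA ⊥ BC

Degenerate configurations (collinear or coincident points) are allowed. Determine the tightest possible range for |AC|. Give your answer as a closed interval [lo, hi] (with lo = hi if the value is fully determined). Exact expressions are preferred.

|AB| ∈ {29}
|BC| ∈ {2}
|AC| ∈ {13·√(5)}

|AC| = 13·√(5)  (≈ 29.0689)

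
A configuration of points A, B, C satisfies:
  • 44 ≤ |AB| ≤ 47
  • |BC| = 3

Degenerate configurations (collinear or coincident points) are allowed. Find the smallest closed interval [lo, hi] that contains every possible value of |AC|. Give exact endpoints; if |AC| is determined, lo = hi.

|AC| ∈ [41, 50]  (≈ [41.0000, 50.0000])

|AB| ∈ [44, 47]
|BC| ∈ {3}
|AC| ∈ [41, 50]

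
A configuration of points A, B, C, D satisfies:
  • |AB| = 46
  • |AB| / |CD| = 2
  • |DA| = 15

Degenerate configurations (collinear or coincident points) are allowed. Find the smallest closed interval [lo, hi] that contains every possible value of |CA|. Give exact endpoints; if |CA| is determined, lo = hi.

|AB| ∈ {46}
|AD| ∈ {15}
|CD| ∈ {23}
|BD| ∈ [31, 61]
|AC| ∈ [8, 38]
|BC| ∈ [8, 84]

|CA| ∈ [8, 38]  (≈ [8.0000, 38.0000])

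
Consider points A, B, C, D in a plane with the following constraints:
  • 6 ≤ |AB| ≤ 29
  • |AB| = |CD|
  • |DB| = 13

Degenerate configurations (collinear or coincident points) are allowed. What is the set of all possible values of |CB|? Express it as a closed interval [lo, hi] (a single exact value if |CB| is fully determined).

|CB| ∈ [0, 42]  (≈ [0.0000, 42.0000])

|AB| ∈ [6, 29]
|BD| ∈ {13}
|CD| ∈ [6, 29]
|AD| ∈ [0, 42]
|BC| ∈ [0, 42]
|AC| ∈ [0, 71]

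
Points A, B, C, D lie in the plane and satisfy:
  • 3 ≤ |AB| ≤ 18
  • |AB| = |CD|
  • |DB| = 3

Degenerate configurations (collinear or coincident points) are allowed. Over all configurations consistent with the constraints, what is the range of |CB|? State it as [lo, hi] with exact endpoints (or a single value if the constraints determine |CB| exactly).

|CB| ∈ [0, 21]  (≈ [0.0000, 21.0000])

|AB| ∈ [3, 18]
|BD| ∈ {3}
|CD| ∈ [3, 18]
|AD| ∈ [0, 21]
|BC| ∈ [0, 21]
|AC| ∈ [0, 39]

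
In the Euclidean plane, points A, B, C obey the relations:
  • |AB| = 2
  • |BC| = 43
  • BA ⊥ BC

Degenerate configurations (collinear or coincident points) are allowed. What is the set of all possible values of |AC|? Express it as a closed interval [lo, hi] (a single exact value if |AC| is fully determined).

|AB| ∈ {2}
|BC| ∈ {43}
|AC| ∈ {√(1853)}

|AC| = √(1853)  (≈ 43.0465)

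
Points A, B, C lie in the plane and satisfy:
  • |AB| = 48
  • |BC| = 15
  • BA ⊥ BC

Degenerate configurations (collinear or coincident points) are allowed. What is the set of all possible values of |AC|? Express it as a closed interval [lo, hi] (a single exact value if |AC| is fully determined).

|AC| = 3·√(281)  (≈ 50.2892)

|AB| ∈ {48}
|BC| ∈ {15}
|AC| ∈ {3·√(281)}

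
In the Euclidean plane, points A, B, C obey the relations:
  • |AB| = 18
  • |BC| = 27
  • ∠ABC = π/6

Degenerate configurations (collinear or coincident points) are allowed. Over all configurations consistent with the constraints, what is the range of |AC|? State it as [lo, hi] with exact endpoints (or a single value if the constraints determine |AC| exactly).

|AC| = 9·√(13 - 6·√(3))  (≈ 14.5335)

|AB| ∈ {18}
|BC| ∈ {27}
|AC| ∈ {9·√(13 - 6·√(3))}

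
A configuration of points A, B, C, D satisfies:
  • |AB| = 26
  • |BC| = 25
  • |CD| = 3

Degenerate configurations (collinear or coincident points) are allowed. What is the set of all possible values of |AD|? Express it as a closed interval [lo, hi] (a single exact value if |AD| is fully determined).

|AD| ∈ [0, 54]  (≈ [0.0000, 54.0000])

|AB| ∈ {26}
|BC| ∈ {25}
|CD| ∈ {3}
|AC| ∈ [1, 51]
|BD| ∈ [22, 28]
|AD| ∈ [0, 54]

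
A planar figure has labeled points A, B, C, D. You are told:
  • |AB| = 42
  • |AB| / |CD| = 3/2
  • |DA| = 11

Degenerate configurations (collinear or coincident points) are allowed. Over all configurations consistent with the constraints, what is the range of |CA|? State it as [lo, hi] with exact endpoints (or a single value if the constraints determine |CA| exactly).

|AB| ∈ {42}
|AD| ∈ {11}
|CD| ∈ {28}
|BD| ∈ [31, 53]
|AC| ∈ [17, 39]
|BC| ∈ [3, 81]

|CA| ∈ [17, 39]  (≈ [17.0000, 39.0000])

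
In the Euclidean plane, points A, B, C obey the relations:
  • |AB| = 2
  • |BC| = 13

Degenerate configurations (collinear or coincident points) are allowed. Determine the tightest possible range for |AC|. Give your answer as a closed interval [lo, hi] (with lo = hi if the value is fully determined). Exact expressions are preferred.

|AB| ∈ {2}
|BC| ∈ {13}
|AC| ∈ [11, 15]

|AC| ∈ [11, 15]  (≈ [11.0000, 15.0000])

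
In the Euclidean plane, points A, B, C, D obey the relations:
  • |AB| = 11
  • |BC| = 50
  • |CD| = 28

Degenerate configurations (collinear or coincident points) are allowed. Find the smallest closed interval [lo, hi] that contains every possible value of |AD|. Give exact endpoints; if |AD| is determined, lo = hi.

|AB| ∈ {11}
|BC| ∈ {50}
|CD| ∈ {28}
|AC| ∈ [39, 61]
|BD| ∈ [22, 78]
|AD| ∈ [11, 89]

|AD| ∈ [11, 89]  (≈ [11.0000, 89.0000])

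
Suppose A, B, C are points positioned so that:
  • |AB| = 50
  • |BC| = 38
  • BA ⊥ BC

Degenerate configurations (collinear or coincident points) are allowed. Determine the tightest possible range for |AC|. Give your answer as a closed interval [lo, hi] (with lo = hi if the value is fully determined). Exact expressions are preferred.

|AC| = 2·√(986)  (≈ 62.8013)

|AB| ∈ {50}
|BC| ∈ {38}
|AC| ∈ {2·√(986)}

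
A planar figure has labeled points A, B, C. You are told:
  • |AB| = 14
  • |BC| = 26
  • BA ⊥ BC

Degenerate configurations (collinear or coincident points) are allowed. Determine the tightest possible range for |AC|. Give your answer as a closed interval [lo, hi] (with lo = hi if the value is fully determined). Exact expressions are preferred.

|AC| = 2·√(218)  (≈ 29.5296)

|AB| ∈ {14}
|BC| ∈ {26}
|AC| ∈ {2·√(218)}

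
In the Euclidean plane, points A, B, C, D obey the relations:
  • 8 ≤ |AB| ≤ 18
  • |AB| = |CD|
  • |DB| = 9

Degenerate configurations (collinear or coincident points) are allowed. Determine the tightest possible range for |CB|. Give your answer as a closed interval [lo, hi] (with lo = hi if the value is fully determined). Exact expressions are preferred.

|CB| ∈ [0, 27]  (≈ [0.0000, 27.0000])

|AB| ∈ [8, 18]
|BD| ∈ {9}
|CD| ∈ [8, 18]
|AD| ∈ [0, 27]
|BC| ∈ [0, 27]
|AC| ∈ [0, 45]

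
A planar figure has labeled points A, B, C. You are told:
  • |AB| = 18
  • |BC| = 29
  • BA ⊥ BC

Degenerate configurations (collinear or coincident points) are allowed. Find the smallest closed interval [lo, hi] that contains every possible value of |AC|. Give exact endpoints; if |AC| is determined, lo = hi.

|AC| = √(1165)  (≈ 34.1321)

|AB| ∈ {18}
|BC| ∈ {29}
|AC| ∈ {√(1165)}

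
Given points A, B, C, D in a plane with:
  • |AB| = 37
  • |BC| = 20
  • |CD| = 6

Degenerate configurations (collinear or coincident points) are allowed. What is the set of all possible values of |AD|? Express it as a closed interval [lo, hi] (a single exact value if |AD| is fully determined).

|AD| ∈ [11, 63]  (≈ [11.0000, 63.0000])

|AB| ∈ {37}
|BC| ∈ {20}
|CD| ∈ {6}
|AC| ∈ [17, 57]
|BD| ∈ [14, 26]
|AD| ∈ [11, 63]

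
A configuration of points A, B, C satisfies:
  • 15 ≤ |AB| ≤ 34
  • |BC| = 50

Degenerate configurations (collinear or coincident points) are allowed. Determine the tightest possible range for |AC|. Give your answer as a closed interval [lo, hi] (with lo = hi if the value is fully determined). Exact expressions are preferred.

|AB| ∈ [15, 34]
|BC| ∈ {50}
|AC| ∈ [16, 84]

|AC| ∈ [16, 84]  (≈ [16.0000, 84.0000])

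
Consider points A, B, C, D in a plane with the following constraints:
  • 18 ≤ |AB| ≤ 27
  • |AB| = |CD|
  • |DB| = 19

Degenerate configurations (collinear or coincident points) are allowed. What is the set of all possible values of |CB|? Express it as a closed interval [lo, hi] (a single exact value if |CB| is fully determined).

|AB| ∈ [18, 27]
|BD| ∈ {19}
|CD| ∈ [18, 27]
|AD| ∈ [0, 46]
|BC| ∈ [0, 46]
|AC| ∈ [0, 73]

|CB| ∈ [0, 46]  (≈ [0.0000, 46.0000])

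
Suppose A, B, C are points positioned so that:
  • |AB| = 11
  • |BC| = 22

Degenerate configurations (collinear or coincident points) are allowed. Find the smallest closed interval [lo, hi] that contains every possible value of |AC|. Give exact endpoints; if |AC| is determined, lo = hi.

|AB| ∈ {11}
|BC| ∈ {22}
|AC| ∈ [11, 33]

|AC| ∈ [11, 33]  (≈ [11.0000, 33.0000])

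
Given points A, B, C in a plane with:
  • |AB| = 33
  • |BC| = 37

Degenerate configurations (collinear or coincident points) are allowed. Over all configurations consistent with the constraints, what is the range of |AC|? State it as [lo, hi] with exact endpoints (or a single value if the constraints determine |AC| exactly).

|AC| ∈ [4, 70]  (≈ [4.0000, 70.0000])

|AB| ∈ {33}
|BC| ∈ {37}
|AC| ∈ [4, 70]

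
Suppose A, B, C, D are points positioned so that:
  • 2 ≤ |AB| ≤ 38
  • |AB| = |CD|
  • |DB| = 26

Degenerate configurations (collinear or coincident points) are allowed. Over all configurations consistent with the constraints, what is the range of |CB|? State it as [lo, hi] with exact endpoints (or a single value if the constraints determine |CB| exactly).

|CB| ∈ [0, 64]  (≈ [0.0000, 64.0000])

|AB| ∈ [2, 38]
|BD| ∈ {26}
|CD| ∈ [2, 38]
|AD| ∈ [0, 64]
|BC| ∈ [0, 64]
|AC| ∈ [0, 102]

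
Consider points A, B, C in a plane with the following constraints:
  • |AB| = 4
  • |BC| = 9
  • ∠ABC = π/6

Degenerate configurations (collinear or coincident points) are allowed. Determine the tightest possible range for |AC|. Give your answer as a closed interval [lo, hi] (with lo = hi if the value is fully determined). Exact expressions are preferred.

|AC| = √(97 - 36·√(3))  (≈ 5.8861)

|AB| ∈ {4}
|BC| ∈ {9}
|AC| ∈ {√(97 - 36·√(3))}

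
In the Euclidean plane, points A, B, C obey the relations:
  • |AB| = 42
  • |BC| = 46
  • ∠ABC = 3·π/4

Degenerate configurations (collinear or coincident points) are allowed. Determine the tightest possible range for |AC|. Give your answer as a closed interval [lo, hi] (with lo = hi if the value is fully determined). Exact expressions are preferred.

|AC| = 2·√(483·√(2) + 970)  (≈ 81.3158)

|AB| ∈ {42}
|BC| ∈ {46}
|AC| ∈ {2·√(483·√(2) + 970)}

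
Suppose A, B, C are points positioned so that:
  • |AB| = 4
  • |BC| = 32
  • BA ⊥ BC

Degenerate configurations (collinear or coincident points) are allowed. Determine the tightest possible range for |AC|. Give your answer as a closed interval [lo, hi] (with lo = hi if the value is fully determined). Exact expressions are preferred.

|AB| ∈ {4}
|BC| ∈ {32}
|AC| ∈ {4·√(65)}

|AC| = 4·√(65)  (≈ 32.2490)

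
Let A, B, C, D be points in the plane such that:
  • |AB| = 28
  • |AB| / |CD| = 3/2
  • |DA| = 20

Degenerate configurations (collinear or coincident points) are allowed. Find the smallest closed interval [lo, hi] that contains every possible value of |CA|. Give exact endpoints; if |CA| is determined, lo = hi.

|CA| ∈ [4/3, 116/3]  (≈ [1.3333, 38.6667])

|AB| ∈ {28}
|AD| ∈ {20}
|CD| ∈ {56/3}
|BD| ∈ [8, 48]
|AC| ∈ [4/3, 116/3]
|BC| ∈ [0, 200/3]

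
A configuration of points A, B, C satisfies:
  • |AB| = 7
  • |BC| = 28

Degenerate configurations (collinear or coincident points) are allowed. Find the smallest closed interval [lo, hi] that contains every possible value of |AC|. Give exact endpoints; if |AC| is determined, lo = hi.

|AB| ∈ {7}
|BC| ∈ {28}
|AC| ∈ [21, 35]

|AC| ∈ [21, 35]  (≈ [21.0000, 35.0000])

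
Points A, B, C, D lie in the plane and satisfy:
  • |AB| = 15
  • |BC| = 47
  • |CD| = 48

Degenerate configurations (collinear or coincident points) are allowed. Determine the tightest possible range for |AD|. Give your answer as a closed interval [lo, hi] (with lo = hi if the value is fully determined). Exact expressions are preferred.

|AB| ∈ {15}
|BC| ∈ {47}
|CD| ∈ {48}
|AC| ∈ [32, 62]
|BD| ∈ [1, 95]
|AD| ∈ [0, 110]

|AD| ∈ [0, 110]  (≈ [0.0000, 110.0000])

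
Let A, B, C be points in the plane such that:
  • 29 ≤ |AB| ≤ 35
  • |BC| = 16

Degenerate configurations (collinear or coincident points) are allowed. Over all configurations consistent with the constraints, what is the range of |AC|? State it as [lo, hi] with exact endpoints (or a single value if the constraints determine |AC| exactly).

|AB| ∈ [29, 35]
|BC| ∈ {16}
|AC| ∈ [13, 51]

|AC| ∈ [13, 51]  (≈ [13.0000, 51.0000])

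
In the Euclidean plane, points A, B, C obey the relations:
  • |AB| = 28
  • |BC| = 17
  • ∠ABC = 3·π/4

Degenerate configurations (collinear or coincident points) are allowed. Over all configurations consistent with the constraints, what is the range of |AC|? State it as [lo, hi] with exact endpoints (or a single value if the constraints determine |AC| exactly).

|AB| ∈ {28}
|BC| ∈ {17}
|AC| ∈ {√(476·√(2) + 1073)}

|AC| = √(476·√(2) + 1073)  (≈ 41.7871)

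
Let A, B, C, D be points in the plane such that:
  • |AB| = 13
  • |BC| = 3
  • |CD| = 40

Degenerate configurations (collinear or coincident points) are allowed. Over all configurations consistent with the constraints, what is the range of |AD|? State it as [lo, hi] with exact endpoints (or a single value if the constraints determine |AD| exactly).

|AD| ∈ [24, 56]  (≈ [24.0000, 56.0000])

|AB| ∈ {13}
|BC| ∈ {3}
|CD| ∈ {40}
|AC| ∈ [10, 16]
|BD| ∈ [37, 43]
|AD| ∈ [24, 56]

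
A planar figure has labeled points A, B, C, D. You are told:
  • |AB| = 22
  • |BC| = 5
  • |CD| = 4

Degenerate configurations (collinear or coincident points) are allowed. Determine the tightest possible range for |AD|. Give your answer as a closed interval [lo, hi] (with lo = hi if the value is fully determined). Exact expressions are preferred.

|AB| ∈ {22}
|BC| ∈ {5}
|CD| ∈ {4}
|AC| ∈ [17, 27]
|BD| ∈ [1, 9]
|AD| ∈ [13, 31]

|AD| ∈ [13, 31]  (≈ [13.0000, 31.0000])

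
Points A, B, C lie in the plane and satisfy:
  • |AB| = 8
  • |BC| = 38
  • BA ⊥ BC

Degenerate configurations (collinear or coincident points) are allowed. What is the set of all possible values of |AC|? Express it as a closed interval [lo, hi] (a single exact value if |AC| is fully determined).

|AC| = 2·√(377)  (≈ 38.8330)

|AB| ∈ {8}
|BC| ∈ {38}
|AC| ∈ {2·√(377)}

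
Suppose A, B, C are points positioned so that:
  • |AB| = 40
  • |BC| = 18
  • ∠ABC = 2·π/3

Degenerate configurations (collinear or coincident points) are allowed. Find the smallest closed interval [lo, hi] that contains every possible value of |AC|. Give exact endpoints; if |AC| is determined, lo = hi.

|AB| ∈ {40}
|BC| ∈ {18}
|AC| ∈ {2·√(661)}

|AC| = 2·√(661)  (≈ 51.4198)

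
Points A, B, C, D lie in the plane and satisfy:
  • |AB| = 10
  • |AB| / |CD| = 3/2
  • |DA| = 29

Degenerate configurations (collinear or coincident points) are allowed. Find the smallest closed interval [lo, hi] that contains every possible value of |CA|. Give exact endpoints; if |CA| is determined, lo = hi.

|CA| ∈ [67/3, 107/3]  (≈ [22.3333, 35.6667])

|AB| ∈ {10}
|AD| ∈ {29}
|CD| ∈ {20/3}
|BD| ∈ [19, 39]
|AC| ∈ [67/3, 107/3]
|BC| ∈ [37/3, 137/3]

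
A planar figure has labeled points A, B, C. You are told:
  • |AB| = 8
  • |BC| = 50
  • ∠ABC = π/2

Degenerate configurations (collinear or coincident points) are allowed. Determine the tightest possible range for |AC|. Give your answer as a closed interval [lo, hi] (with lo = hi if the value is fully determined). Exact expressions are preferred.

|AB| ∈ {8}
|BC| ∈ {50}
|AC| ∈ {2·√(641)}

|AC| = 2·√(641)  (≈ 50.6360)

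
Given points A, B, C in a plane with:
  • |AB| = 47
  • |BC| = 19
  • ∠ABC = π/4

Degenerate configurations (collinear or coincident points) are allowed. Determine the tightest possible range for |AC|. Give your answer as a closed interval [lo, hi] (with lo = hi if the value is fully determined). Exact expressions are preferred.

|AC| = √(2570 - 893·√(2))  (≈ 36.1539)

|AB| ∈ {47}
|BC| ∈ {19}
|AC| ∈ {√(2570 - 893·√(2))}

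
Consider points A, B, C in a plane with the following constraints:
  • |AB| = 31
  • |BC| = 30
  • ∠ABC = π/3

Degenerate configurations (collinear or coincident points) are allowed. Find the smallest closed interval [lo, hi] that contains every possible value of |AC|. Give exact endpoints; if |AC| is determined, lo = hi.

|AC| = 7·√(19)  (≈ 30.5123)

|AB| ∈ {31}
|BC| ∈ {30}
|AC| ∈ {7·√(19)}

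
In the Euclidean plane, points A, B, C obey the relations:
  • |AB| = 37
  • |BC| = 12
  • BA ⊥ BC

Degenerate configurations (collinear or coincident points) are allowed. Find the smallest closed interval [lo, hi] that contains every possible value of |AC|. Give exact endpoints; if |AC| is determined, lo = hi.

|AB| ∈ {37}
|BC| ∈ {12}
|AC| ∈ {√(1513)}

|AC| = √(1513)  (≈ 38.8973)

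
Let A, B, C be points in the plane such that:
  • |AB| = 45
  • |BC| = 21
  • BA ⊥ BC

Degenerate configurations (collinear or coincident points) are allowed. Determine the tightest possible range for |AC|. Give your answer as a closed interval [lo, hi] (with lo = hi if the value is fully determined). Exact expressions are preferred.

|AB| ∈ {45}
|BC| ∈ {21}
|AC| ∈ {3·√(274)}

|AC| = 3·√(274)  (≈ 49.6588)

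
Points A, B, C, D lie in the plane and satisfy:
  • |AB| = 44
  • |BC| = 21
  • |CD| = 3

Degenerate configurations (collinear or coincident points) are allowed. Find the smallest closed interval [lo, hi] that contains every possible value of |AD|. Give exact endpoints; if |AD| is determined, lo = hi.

|AB| ∈ {44}
|BC| ∈ {21}
|CD| ∈ {3}
|AC| ∈ [23, 65]
|BD| ∈ [18, 24]
|AD| ∈ [20, 68]

|AD| ∈ [20, 68]  (≈ [20.0000, 68.0000])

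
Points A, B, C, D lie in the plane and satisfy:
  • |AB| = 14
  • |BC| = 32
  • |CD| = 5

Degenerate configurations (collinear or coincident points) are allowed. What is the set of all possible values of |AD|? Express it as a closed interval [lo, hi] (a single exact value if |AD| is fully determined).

|AD| ∈ [13, 51]  (≈ [13.0000, 51.0000])

|AB| ∈ {14}
|BC| ∈ {32}
|CD| ∈ {5}
|AC| ∈ [18, 46]
|BD| ∈ [27, 37]
|AD| ∈ [13, 51]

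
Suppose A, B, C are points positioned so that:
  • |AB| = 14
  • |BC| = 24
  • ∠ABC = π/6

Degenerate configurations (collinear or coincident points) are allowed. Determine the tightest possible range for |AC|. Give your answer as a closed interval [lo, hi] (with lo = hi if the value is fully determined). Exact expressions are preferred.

|AB| ∈ {14}
|BC| ∈ {24}
|AC| ∈ {2·√(193 - 84·√(3))}

|AC| = 2·√(193 - 84·√(3))  (≈ 13.7852)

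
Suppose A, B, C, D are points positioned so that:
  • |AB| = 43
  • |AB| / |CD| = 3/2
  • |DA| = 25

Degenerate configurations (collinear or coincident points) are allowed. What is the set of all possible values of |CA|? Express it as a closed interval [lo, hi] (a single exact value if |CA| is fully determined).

|AB| ∈ {43}
|AD| ∈ {25}
|CD| ∈ {86/3}
|BD| ∈ [18, 68]
|AC| ∈ [11/3, 161/3]
|BC| ∈ [0, 290/3]

|CA| ∈ [11/3, 161/3]  (≈ [3.6667, 53.6667])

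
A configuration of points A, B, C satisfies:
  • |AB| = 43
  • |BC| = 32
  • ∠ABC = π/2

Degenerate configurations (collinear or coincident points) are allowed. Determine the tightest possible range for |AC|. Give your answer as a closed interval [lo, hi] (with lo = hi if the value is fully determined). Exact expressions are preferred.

|AC| = 13·√(17)  (≈ 53.6004)

|AB| ∈ {43}
|BC| ∈ {32}
|AC| ∈ {13·√(17)}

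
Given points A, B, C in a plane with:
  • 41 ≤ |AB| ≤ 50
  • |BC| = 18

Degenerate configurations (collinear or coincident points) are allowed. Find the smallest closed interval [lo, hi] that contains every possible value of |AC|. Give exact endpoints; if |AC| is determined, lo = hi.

|AB| ∈ [41, 50]
|BC| ∈ {18}
|AC| ∈ [23, 68]

|AC| ∈ [23, 68]  (≈ [23.0000, 68.0000])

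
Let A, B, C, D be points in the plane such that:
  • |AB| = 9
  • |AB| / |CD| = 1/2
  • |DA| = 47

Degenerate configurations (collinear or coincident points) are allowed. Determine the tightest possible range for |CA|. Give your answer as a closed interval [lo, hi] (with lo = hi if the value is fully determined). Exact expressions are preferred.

|AB| ∈ {9}
|AD| ∈ {47}
|CD| ∈ {18}
|BD| ∈ [38, 56]
|AC| ∈ [29, 65]
|BC| ∈ [20, 74]

|CA| ∈ [29, 65]  (≈ [29.0000, 65.0000])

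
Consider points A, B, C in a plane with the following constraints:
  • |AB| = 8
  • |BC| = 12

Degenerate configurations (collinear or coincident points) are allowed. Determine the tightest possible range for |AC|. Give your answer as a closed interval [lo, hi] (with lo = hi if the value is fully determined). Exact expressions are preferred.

|AB| ∈ {8}
|BC| ∈ {12}
|AC| ∈ [4, 20]

|AC| ∈ [4, 20]  (≈ [4.0000, 20.0000])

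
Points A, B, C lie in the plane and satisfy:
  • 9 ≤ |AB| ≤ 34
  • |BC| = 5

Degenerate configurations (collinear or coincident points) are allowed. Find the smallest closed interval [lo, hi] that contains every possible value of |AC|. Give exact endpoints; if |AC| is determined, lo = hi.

|AC| ∈ [4, 39]  (≈ [4.0000, 39.0000])

|AB| ∈ [9, 34]
|BC| ∈ {5}
|AC| ∈ [4, 39]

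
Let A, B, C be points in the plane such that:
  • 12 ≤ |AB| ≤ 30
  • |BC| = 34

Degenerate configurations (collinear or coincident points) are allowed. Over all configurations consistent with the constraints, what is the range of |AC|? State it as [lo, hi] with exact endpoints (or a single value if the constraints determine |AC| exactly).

|AC| ∈ [4, 64]  (≈ [4.0000, 64.0000])

|AB| ∈ [12, 30]
|BC| ∈ {34}
|AC| ∈ [4, 64]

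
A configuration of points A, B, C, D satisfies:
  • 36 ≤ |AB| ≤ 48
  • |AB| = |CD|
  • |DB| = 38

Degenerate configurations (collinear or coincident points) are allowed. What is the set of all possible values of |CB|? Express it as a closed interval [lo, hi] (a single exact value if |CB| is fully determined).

|CB| ∈ [0, 86]  (≈ [0.0000, 86.0000])

|AB| ∈ [36, 48]
|BD| ∈ {38}
|CD| ∈ [36, 48]
|AD| ∈ [0, 86]
|BC| ∈ [0, 86]
|AC| ∈ [0, 134]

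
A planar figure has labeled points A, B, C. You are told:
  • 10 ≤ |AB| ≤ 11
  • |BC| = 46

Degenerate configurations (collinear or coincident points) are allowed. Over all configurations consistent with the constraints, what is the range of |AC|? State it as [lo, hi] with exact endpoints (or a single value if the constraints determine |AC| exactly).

|AC| ∈ [35, 57]  (≈ [35.0000, 57.0000])

|AB| ∈ [10, 11]
|BC| ∈ {46}
|AC| ∈ [35, 57]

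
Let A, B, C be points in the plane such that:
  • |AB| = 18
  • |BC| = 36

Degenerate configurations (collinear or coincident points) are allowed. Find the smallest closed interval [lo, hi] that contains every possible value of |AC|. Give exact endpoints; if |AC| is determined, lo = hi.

|AC| ∈ [18, 54]  (≈ [18.0000, 54.0000])

|AB| ∈ {18}
|BC| ∈ {36}
|AC| ∈ [18, 54]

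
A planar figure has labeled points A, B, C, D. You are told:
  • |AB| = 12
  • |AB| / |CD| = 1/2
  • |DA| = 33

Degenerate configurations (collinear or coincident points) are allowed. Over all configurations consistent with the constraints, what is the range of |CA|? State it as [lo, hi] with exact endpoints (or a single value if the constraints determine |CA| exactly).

|CA| ∈ [9, 57]  (≈ [9.0000, 57.0000])

|AB| ∈ {12}
|AD| ∈ {33}
|CD| ∈ {24}
|BD| ∈ [21, 45]
|AC| ∈ [9, 57]
|BC| ∈ [0, 69]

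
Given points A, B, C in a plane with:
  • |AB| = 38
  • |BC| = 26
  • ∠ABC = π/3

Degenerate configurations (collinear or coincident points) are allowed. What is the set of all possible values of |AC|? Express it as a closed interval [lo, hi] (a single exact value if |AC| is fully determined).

|AC| = 2·√(283)  (≈ 33.6452)

|AB| ∈ {38}
|BC| ∈ {26}
|AC| ∈ {2·√(283)}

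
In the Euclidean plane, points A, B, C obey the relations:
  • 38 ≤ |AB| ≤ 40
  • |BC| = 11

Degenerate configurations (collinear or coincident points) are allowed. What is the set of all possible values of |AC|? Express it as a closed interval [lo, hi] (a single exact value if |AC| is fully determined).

|AB| ∈ [38, 40]
|BC| ∈ {11}
|AC| ∈ [27, 51]

|AC| ∈ [27, 51]  (≈ [27.0000, 51.0000])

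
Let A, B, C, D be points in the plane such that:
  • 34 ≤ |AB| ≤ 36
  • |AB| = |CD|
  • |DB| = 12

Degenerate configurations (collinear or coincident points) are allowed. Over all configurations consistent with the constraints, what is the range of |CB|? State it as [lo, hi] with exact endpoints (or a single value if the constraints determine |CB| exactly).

|AB| ∈ [34, 36]
|BD| ∈ {12}
|CD| ∈ [34, 36]
|AD| ∈ [22, 48]
|BC| ∈ [22, 48]
|AC| ∈ [0, 84]

|CB| ∈ [22, 48]  (≈ [22.0000, 48.0000])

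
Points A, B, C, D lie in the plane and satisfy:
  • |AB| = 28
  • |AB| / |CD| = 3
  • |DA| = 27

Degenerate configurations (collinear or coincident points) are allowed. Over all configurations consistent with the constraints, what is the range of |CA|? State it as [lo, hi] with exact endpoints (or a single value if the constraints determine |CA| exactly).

|CA| ∈ [53/3, 109/3]  (≈ [17.6667, 36.3333])

|AB| ∈ {28}
|AD| ∈ {27}
|CD| ∈ {28/3}
|BD| ∈ [1, 55]
|AC| ∈ [53/3, 109/3]
|BC| ∈ [0, 193/3]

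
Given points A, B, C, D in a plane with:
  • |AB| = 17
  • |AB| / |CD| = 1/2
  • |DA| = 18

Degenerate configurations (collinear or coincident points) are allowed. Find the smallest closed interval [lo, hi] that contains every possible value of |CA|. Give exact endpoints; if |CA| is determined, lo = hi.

|AB| ∈ {17}
|AD| ∈ {18}
|CD| ∈ {34}
|BD| ∈ [1, 35]
|AC| ∈ [16, 52]
|BC| ∈ [0, 69]

|CA| ∈ [16, 52]  (≈ [16.0000, 52.0000])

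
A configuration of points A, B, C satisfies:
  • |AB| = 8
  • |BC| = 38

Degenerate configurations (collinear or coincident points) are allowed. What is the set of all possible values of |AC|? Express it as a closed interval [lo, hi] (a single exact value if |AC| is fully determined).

|AB| ∈ {8}
|BC| ∈ {38}
|AC| ∈ [30, 46]

|AC| ∈ [30, 46]  (≈ [30.0000, 46.0000])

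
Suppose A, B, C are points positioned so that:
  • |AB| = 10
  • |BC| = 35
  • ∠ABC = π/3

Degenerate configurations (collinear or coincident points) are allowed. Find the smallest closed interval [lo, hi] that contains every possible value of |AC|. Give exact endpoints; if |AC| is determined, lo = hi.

|AB| ∈ {10}
|BC| ∈ {35}
|AC| ∈ {5·√(39)}

|AC| = 5·√(39)  (≈ 31.2250)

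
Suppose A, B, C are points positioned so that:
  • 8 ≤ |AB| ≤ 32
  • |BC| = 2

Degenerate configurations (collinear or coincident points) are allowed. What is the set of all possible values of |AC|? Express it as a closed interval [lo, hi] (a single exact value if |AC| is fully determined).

|AC| ∈ [6, 34]  (≈ [6.0000, 34.0000])

|AB| ∈ [8, 32]
|BC| ∈ {2}
|AC| ∈ [6, 34]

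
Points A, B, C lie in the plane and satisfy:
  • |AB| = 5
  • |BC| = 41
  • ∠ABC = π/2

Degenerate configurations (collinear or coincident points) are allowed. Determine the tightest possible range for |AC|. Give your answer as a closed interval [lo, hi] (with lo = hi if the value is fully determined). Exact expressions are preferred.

|AC| = √(1706)  (≈ 41.3038)

|AB| ∈ {5}
|BC| ∈ {41}
|AC| ∈ {√(1706)}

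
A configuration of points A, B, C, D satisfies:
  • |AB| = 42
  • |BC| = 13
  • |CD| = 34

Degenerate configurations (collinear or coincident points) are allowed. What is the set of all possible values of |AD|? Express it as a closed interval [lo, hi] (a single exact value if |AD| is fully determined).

|AD| ∈ [0, 89]  (≈ [0.0000, 89.0000])

|AB| ∈ {42}
|BC| ∈ {13}
|CD| ∈ {34}
|AC| ∈ [29, 55]
|BD| ∈ [21, 47]
|AD| ∈ [0, 89]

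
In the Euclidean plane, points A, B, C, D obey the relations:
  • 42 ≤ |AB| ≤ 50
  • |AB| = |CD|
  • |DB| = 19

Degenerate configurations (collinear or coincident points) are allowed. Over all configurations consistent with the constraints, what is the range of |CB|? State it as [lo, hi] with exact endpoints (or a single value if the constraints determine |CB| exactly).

|CB| ∈ [23, 69]  (≈ [23.0000, 69.0000])

|AB| ∈ [42, 50]
|BD| ∈ {19}
|CD| ∈ [42, 50]
|AD| ∈ [23, 69]
|BC| ∈ [23, 69]
|AC| ∈ [0, 119]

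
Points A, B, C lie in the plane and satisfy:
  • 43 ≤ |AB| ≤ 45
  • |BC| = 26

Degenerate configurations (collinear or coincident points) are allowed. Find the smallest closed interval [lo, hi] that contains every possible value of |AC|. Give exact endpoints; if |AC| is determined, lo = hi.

|AB| ∈ [43, 45]
|BC| ∈ {26}
|AC| ∈ [17, 71]

|AC| ∈ [17, 71]  (≈ [17.0000, 71.0000])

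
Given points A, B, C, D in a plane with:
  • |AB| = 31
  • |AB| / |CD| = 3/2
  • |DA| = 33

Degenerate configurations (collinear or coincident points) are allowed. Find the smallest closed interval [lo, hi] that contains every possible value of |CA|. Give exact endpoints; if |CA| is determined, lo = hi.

|CA| ∈ [37/3, 161/3]  (≈ [12.3333, 53.6667])

|AB| ∈ {31}
|AD| ∈ {33}
|CD| ∈ {62/3}
|BD| ∈ [2, 64]
|AC| ∈ [37/3, 161/3]
|BC| ∈ [0, 254/3]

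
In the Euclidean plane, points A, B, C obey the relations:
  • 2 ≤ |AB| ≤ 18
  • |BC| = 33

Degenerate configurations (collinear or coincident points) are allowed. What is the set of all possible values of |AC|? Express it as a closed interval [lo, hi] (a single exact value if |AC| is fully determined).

|AB| ∈ [2, 18]
|BC| ∈ {33}
|AC| ∈ [15, 51]

|AC| ∈ [15, 51]  (≈ [15.0000, 51.0000])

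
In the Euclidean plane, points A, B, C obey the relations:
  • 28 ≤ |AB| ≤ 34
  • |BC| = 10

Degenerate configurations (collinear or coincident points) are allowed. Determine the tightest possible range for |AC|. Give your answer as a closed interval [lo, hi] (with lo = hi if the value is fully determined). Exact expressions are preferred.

|AB| ∈ [28, 34]
|BC| ∈ {10}
|AC| ∈ [18, 44]

|AC| ∈ [18, 44]  (≈ [18.0000, 44.0000])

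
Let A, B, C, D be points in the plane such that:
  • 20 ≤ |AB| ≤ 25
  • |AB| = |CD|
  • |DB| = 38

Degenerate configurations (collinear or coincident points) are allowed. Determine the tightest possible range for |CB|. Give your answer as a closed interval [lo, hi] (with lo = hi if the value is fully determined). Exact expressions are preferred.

|CB| ∈ [13, 63]  (≈ [13.0000, 63.0000])

|AB| ∈ [20, 25]
|BD| ∈ {38}
|CD| ∈ [20, 25]
|AD| ∈ [13, 63]
|BC| ∈ [13, 63]
|AC| ∈ [0, 88]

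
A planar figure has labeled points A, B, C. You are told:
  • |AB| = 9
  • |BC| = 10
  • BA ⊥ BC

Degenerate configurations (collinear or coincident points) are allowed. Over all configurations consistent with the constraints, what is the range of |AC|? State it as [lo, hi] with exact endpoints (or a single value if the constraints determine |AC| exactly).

|AC| = √(181)  (≈ 13.4536)

|AB| ∈ {9}
|BC| ∈ {10}
|AC| ∈ {√(181)}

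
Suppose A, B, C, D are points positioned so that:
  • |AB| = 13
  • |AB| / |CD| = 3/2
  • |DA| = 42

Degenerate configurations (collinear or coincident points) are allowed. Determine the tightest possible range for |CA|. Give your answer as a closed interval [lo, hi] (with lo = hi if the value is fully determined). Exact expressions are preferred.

|CA| ∈ [100/3, 152/3]  (≈ [33.3333, 50.6667])

|AB| ∈ {13}
|AD| ∈ {42}
|CD| ∈ {26/3}
|BD| ∈ [29, 55]
|AC| ∈ [100/3, 152/3]
|BC| ∈ [61/3, 191/3]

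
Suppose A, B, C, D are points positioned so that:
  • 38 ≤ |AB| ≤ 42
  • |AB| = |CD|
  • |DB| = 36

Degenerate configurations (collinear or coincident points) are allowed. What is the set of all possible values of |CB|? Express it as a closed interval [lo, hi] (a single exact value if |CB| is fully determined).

|CB| ∈ [2, 78]  (≈ [2.0000, 78.0000])

|AB| ∈ [38, 42]
|BD| ∈ {36}
|CD| ∈ [38, 42]
|AD| ∈ [2, 78]
|BC| ∈ [2, 78]
|AC| ∈ [0, 120]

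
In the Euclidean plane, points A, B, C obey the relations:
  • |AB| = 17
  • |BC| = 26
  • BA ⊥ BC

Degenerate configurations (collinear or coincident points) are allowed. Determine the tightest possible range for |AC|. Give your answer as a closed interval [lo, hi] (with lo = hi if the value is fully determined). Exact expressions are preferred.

|AB| ∈ {17}
|BC| ∈ {26}
|AC| ∈ {√(965)}

|AC| = √(965)  (≈ 31.0644)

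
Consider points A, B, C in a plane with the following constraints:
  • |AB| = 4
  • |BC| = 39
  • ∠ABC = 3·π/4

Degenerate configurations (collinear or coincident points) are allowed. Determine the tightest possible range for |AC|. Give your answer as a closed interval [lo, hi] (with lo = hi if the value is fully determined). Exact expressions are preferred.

|AB| ∈ {4}
|BC| ∈ {39}
|AC| ∈ {√(156·√(2) + 1537)}

|AC| = √(156·√(2) + 1537)  (≈ 41.9239)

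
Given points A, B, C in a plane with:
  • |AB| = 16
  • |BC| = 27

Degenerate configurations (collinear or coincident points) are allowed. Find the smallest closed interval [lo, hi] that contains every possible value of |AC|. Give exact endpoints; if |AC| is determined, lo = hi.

|AC| ∈ [11, 43]  (≈ [11.0000, 43.0000])

|AB| ∈ {16}
|BC| ∈ {27}
|AC| ∈ [11, 43]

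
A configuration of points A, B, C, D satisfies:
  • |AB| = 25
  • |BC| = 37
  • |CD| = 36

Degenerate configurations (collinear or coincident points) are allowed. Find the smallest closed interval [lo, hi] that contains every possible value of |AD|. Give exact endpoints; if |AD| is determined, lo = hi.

|AB| ∈ {25}
|BC| ∈ {37}
|CD| ∈ {36}
|AC| ∈ [12, 62]
|BD| ∈ [1, 73]
|AD| ∈ [0, 98]

|AD| ∈ [0, 98]  (≈ [0.0000, 98.0000])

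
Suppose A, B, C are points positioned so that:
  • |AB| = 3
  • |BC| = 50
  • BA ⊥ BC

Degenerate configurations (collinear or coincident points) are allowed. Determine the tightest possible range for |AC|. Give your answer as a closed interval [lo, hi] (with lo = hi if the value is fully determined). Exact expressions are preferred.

|AC| = √(2509)  (≈ 50.0899)

|AB| ∈ {3}
|BC| ∈ {50}
|AC| ∈ {√(2509)}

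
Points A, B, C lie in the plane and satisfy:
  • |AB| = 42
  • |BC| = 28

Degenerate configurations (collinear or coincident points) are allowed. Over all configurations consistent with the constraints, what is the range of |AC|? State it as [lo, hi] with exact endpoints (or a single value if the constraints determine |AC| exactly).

|AC| ∈ [14, 70]  (≈ [14.0000, 70.0000])

|AB| ∈ {42}
|BC| ∈ {28}
|AC| ∈ [14, 70]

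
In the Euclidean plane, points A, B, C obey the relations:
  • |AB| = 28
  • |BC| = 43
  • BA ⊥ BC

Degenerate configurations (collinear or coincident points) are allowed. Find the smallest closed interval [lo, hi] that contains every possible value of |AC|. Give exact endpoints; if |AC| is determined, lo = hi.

|AC| = √(2633)  (≈ 51.3128)

|AB| ∈ {28}
|BC| ∈ {43}
|AC| ∈ {√(2633)}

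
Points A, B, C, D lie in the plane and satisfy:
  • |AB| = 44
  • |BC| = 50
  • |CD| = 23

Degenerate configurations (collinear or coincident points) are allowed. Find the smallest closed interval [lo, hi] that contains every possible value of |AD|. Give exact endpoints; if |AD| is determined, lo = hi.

|AB| ∈ {44}
|BC| ∈ {50}
|CD| ∈ {23}
|AC| ∈ [6, 94]
|BD| ∈ [27, 73]
|AD| ∈ [0, 117]

|AD| ∈ [0, 117]  (≈ [0.0000, 117.0000])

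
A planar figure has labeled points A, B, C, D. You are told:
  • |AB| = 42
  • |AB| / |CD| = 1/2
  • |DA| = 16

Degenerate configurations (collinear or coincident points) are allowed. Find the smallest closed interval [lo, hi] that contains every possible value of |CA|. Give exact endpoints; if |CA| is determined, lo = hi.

|CA| ∈ [68, 100]  (≈ [68.0000, 100.0000])

|AB| ∈ {42}
|AD| ∈ {16}
|CD| ∈ {84}
|BD| ∈ [26, 58]
|AC| ∈ [68, 100]
|BC| ∈ [26, 142]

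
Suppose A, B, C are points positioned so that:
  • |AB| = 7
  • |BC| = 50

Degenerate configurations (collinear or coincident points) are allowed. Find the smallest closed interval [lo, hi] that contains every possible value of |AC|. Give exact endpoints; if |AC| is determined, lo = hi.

|AB| ∈ {7}
|BC| ∈ {50}
|AC| ∈ [43, 57]

|AC| ∈ [43, 57]  (≈ [43.0000, 57.0000])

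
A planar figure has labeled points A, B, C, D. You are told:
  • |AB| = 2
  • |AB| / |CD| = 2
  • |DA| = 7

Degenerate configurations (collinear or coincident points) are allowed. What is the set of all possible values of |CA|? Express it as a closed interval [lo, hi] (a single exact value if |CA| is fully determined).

|CA| ∈ [6, 8]  (≈ [6.0000, 8.0000])

|AB| ∈ {2}
|AD| ∈ {7}
|CD| ∈ {1}
|BD| ∈ [5, 9]
|AC| ∈ [6, 8]
|BC| ∈ [4, 10]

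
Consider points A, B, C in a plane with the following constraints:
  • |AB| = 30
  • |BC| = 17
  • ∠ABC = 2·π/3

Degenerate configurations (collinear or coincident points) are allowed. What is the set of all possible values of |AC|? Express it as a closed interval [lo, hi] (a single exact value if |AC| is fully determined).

|AC| = √(1699)  (≈ 41.2189)

|AB| ∈ {30}
|BC| ∈ {17}
|AC| ∈ {√(1699)}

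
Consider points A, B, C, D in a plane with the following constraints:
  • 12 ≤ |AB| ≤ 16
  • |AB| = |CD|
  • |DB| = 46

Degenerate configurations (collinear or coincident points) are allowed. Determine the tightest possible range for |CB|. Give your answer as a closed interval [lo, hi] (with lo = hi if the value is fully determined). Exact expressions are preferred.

|AB| ∈ [12, 16]
|BD| ∈ {46}
|CD| ∈ [12, 16]
|AD| ∈ [30, 62]
|BC| ∈ [30, 62]
|AC| ∈ [14, 78]

|CB| ∈ [30, 62]  (≈ [30.0000, 62.0000])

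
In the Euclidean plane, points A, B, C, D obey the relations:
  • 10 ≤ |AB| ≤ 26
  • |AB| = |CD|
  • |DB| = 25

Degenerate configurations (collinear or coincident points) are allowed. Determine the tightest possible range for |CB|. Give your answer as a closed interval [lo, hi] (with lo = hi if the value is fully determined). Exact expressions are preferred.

|AB| ∈ [10, 26]
|BD| ∈ {25}
|CD| ∈ [10, 26]
|AD| ∈ [0, 51]
|BC| ∈ [0, 51]
|AC| ∈ [0, 77]

|CB| ∈ [0, 51]  (≈ [0.0000, 51.0000])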